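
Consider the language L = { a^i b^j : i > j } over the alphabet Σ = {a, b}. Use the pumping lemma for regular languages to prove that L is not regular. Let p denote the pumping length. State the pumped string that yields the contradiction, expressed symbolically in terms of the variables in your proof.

Suppose for contradiction that L is regular, and let p be the pumping length.
Choose w = a^{p+1} b^p ∈ L, with |w| = 2p+1 ≥ p.
By the pumping lemma, w = xyz with |xy| ≤ p and |y| ≥ 1.
Because |xy| ≤ p and w begins with p copies of a, we have y = a^k with 1 ≤ k ≤ p.
Consider xy^0z = xz = a^{p+1-k} b^p. Since k ≥ 1, the a-count p+1-k is at most p, so i > j fails; thus xz ∉ L.
This contradicts the pumping lemma, so L is not regular.

a^{p+1-k} b^p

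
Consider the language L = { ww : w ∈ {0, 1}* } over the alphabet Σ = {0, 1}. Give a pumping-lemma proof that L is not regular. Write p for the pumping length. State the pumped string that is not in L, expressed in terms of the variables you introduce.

0^{p+k} 1^p 0^p 1^p

Toward a contradiction, assume L is regular with pumping length p.
Take w = 0^p 1^p 0^p 1^p = uu where u = 0^p1^p; then w ∈ L and |w| = 4p ≥ p.
By the pumping lemma, w = xyz with |xy| ≤ p and y is nonempty.
Since the first p symbols of w are all 0's and |xy| ≤ p, y lies entirely in the leading 0-block: y = 0^k for some k with 1 ≤ k ≤ p.
Pump with i = 2: xy^2z = 0^{p+k} 1^p 0^p 1^p, of length 4p+k. Suppose this equals vv. The string starts with 0 and ends with 1, so v does too; thus the boundary between the two copies of v is a 1→0 transition. There is exactly one such transition, at position 2p+k, so |v| = 2p+k and |vv| = 4p+2k ≠ 4p+k since k ≥ 1. So xy^2z ∉ L.
This is a contradiction; hence L is not regular.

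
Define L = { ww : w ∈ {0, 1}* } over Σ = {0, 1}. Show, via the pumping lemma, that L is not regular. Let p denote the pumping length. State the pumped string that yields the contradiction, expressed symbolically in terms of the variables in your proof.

0^{p+k} 1^p 0^p 1^p

Toward a contradiction, assume L is regular with pumping length p.
Take w = 0^p 1^p 0^p 1^p = uu where u = 0^p1^p; then w ∈ L and |w| = 4p ≥ p.
By the pumping lemma, w = xyz with |xy| ≤ p and y is nonempty.
Since the first p symbols of w are all 0's and |xy| ≤ p, y lies entirely in the leading 0-block: y = 0^k for some k with 1 ≤ k ≤ p.
Pump with i = 2: xy^2z = 0^{p+k} 1^p 0^p 1^p, of length 4p+k. Suppose this equals vv. The string starts with 0 and ends with 1, so v does too; thus the boundary between the two copies of v is a 1→0 transition. There is exactly one such transition, at position 2p+k, so |v| = 2p+k and |vv| = 4p+2k ≠ 4p+k since k ≥ 1. So xy^2z ∉ L.
This contradicts the pumping lemma, so L is not regular.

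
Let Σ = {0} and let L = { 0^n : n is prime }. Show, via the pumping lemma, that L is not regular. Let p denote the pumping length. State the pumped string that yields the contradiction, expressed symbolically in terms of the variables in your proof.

0^{q(1+k)}

Toward a contradiction, assume L is regular with pumping length p.
Let q be a prime with q ≥ p+2 (infinitely many primes exist), and take w = 0^q ∈ L with |w| = q ≥ p.
By the pumping lemma, w = xyz with |xy| ≤ p and y is nonempty.
Then y = 0^k for some k with 1 ≤ k ≤ p.
Since 1 ≤ k ≤ p, |xz| = q-k. Pump with i = q+1: |xy^{q+1}z| = (q-k)+(q+1)k = q+qk = q(1+k), which is composite (both factors ≥ 2). So xy^{q+1}z = 0^{q(1+k)} ∉ L.
Contradiction. Therefore L is not regular.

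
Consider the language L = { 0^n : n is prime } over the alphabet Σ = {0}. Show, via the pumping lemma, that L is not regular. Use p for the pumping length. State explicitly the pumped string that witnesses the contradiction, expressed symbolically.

0^{q(1+k)}

Assume L is regular. Let p be the pumping length given by the pumping lemma.
Let q be a prime with q ≥ p+2 (infinitely many primes exist), and take w = 0^q ∈ L with |w| = q ≥ p.
Write w = xyz as guaranteed by the lemma, with |xy| ≤ p and |y| > 0.
Then y = 0^k for some k with 1 ≤ k ≤ p.
Since 1 ≤ k ≤ p, |xz| = q-k. Pump with i = q+1: |xy^{q+1}z| = (q-k)+(q+1)k = q+qk = q(1+k), which is composite (both factors ≥ 2). So xy^{q+1}z = 0^{q(1+k)} ∉ L.
This is a contradiction; hence L is not regular.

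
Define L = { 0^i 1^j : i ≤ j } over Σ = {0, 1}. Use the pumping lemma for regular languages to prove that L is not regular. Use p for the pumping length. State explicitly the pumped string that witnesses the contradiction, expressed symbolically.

0^{p+k} 1^p

Assume L is regular. Let p be the pumping length given by the pumping lemma.
Choose w = 0^p 1^p ∈ L, with |w| = 2p ≥ p.
The pumping lemma gives a decomposition w = xyz where |xy| ≤ p and |y| ≥ 1.
The first p characters of w are 0's, so xy (and hence y) consists only of 0's. Write y = 0^k, 1 ≤ k ≤ p.
Consider xy^2z = 0^{p+k} 1^p. Since k ≥ 1, the 0-count p+k exceeds the 1-count p, so i ≤ j fails; thus xy^2z ∉ L.
This is a contradiction; hence L is not regular.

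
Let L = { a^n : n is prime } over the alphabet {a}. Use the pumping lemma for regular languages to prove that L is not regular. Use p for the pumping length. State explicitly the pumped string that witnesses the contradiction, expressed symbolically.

a^{q(1+k)}

Assume L is regular. Let p be the pumping length given by the pumping lemma.
Let q be a prime with q ≥ p+2 (infinitely many primes exist), and take w = a^q ∈ L with |w| = q ≥ p.
By the pumping lemma, w = xyz with |xy| ≤ p and |y| > 0.
Then y = a^k for some k with 1 ≤ k ≤ p.
Since 1 ≤ k ≤ p, |xz| = q-k. Pump with i = q+1: |xy^{q+1}z| = (q-k)+(q+1)k = q+qk = q(1+k), which is composite (both factors ≥ 2). So xy^{q+1}z = a^{q(1+k)} ∉ L.
This contradicts the pumping lemma, so L is not regular.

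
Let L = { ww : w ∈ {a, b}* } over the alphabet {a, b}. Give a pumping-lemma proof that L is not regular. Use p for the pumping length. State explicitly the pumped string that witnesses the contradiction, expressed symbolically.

Assume L is regular; let p be its pumping constant.
Take w = a^p b^p a^p b^p = uu where u = a^pb^p; then w ∈ L and |w| = 4p ≥ p.
By the pumping lemma, w = xyz with |xy| ≤ p and y is nonempty.
Because |xy| ≤ p and w begins with p copies of a, we have y = a^k with 1 ≤ k ≤ p.
Pump with i = 2: xy^2z = a^{p+k} b^p a^p b^p, of length 4p+k. Suppose this equals vv. The string starts with a and ends with b, so v does too; thus the boundary between the two copies of v is a b→a transition. There is exactly one such transition, at position 2p+k, so |v| = 2p+k and |vv| = 4p+2k ≠ 4p+k since k ≥ 1. So xy^2z ∉ L.
This contradicts the pumping lemma, so L is not regular.

a^{p+k} b^p a^p b^p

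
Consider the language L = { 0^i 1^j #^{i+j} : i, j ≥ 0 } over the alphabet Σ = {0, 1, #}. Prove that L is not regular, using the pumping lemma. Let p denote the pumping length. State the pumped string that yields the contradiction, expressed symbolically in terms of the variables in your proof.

0^{p+k} 1^p #^{2p}

Suppose for contradiction that L is regular, and let p be the pumping length.
Take w = 0^p 1^p #^{2p} ∈ L (with i=j=p, i+j=2p), |w| = 4p ≥ p.
By the pumping lemma, w = xyz with |xy| ≤ p and |y| ≥ 1.
The first p characters of w are 0's, so xy (and hence y) consists only of 0's. Write y = 0^k, 1 ≤ k ≤ p.
Consider xy^2z = 0^{p+k} 1^p #^{2p}. Now the 0- and 1-counts sum to 2p+k, but the #-count is 2p ≠ 2p+k. So xy^2z ∉ L.
This contradicts the pumping lemma, so L is not regular.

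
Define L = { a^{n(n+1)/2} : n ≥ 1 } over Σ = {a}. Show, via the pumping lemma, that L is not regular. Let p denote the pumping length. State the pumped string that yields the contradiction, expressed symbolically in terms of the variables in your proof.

a^{p(p+1)/2+k}

Suppose for contradiction that L is regular, and let p be the pumping length.
Take w = a^{p(p+1)/2} ∈ L with |w| = p(p+1)/2 ≥ p.
By the pumping lemma, w = xyz with |xy| ≤ p and y is nonempty.
Then y = a^k for some k with 1 ≤ k ≤ p.
Pump with i = 2: xy^2z = a^{p(p+1)/2+k}. Since 1 ≤ k ≤ p, p(p+1)/2 < p(p+1)/2+k ≤ p(p+1)/2+p < (p+1)(p+2)/2, so p(p+1)/2+k is strictly between consecutive triangular numbers. So xy^2z ∉ L.
This contradicts the pumping lemma, so L is not regular.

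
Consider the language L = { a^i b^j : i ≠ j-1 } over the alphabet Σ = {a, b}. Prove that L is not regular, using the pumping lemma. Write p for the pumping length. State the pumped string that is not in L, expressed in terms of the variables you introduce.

Assume L is regular; let p be its pumping constant.
Choose w = a^p b^{p+p!+1}. Since p ≠ (p+p!+1)-1 = p+p!, w ∈ L; and |w| ≥ p.
The pumping lemma gives a decomposition w = xyz where |xy| ≤ p and |y| > 0.
Because |xy| ≤ p and w begins with p copies of a, we have y = a^k with 1 ≤ k ≤ p.
Since 1 ≤ k ≤ p, k divides p!; set t = 1 + p!/k. Then xy^t z has p + (p!/k)·k = p + p! copies of a. Now the a-count is p+p! and (b-count)-1 = (p+p!+1)-1 = p+p!, so i ≠ j-1 fails. So xy^t z = a^{p+p!} b^{p+p!+1} ∉ L.
This is a contradiction; hence L is not regular.

a^{p+p!} b^{p+p!+1}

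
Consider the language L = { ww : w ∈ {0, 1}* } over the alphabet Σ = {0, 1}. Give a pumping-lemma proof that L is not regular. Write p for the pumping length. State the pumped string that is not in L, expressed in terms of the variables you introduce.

Assume L is regular. Let p be the pumping length given by the pumping lemma.
Take w = 0^p 1^p 0^p 1^p = uu where u = 0^p1^p; then w ∈ L and |w| = 4p ≥ p.
Write w = xyz as guaranteed by the lemma, with |xy| ≤ p and |y| > 0.
Since the first p symbols of w are all 0's and |xy| ≤ p, y lies entirely in the leading 0-block: y = 0^k for some k with 1 ≤ k ≤ p.
Pump with i = 2: xy^2z = 0^{p+k} 1^p 0^p 1^p, of length 4p+k. Suppose this equals vv. The string starts with 0 and ends with 1, so v does too; thus the boundary between the two copies of v is a 1→0 transition. There is exactly one such transition, at position 2p+k, so |v| = 2p+k and |vv| = 4p+2k ≠ 4p+k since k ≥ 1. So xy^2z ∉ L.
This is a contradiction; hence L is not regular.

0^{p+k} 1^p 0^p 1^p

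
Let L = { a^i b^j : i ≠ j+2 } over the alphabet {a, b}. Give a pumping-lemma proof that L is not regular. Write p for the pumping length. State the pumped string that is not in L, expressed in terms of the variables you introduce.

Toward a contradiction, assume L is regular with pumping length p.
Choose w = a^p b^{p+p!-2}. Since p ≠ (p+p!-2)+2 = p+p!, w ∈ L; and |w| ≥ p.
By the pumping lemma, w = xyz with |xy| ≤ p and |y| ≥ 1.
The first p characters of w are a's, so xy (and hence y) consists only of a's. Write y = a^k, 1 ≤ k ≤ p.
Since 1 ≤ k ≤ p, k divides p!; set t = 1 + p!/k. Then xy^t z has p + (p!/k)·k = p + p! copies of a. Now the a-count is p+p! and (b-count)+2 = (p+p!-2)+2 = p+p!, so i ≠ j+2 fails. So xy^t z = a^{p+p!} b^{p+p!-2} ∉ L.
This contradicts the pumping lemma, so L is not regular.

a^{p+p!} b^{p+p!-2}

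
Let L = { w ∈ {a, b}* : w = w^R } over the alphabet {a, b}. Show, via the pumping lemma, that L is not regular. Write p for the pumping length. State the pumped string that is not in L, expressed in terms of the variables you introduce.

a^{p+k} b a^p

Toward a contradiction, assume L is regular with pumping length p.
Take w = a^p b a^p, a palindrome of length 2p+1 ≥ p.
Write w = xyz as guaranteed by the lemma, with |xy| ≤ p and y is nonempty.
Because |xy| ≤ p and w begins with p copies of a, we have y = a^k with 1 ≤ k ≤ p.
Pump with i = 2: xy^2z = a^{p+k} b a^p. Its reverse is a^p b a^{p+k}, which differs from xy^2z since k ≥ 1. So xy^2z is not a palindrome and xy^2z ∉ L.
This is a contradiction; hence L is not regular.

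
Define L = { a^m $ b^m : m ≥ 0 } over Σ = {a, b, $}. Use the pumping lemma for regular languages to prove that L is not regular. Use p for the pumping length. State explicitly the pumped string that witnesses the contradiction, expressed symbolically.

a^{p+k} $ b^p

Suppose for contradiction that L is regular, and let p be the pumping length.
Take w = a^p $ b^p ∈ L with |w| = 2p+1 ≥ p.
The pumping lemma gives a decomposition w = xyz where |xy| ≤ p and y is nonempty.
Since the first p symbols of w are all a's and |xy| ≤ p, y lies entirely in the leading a-block: y = a^k for some k with 1 ≤ k ≤ p.
Pump with i = 2: xy^2z = a^{p+k} $ b^p, which would require p+k = p. But k ≥ 1, so xy^2z ∉ L.
Contradiction. Therefore L is not regular.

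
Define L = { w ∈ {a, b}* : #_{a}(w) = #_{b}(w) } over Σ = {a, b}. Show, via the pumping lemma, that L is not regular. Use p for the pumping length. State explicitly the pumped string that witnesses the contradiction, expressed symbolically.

Suppose for contradiction that L is regular, and let p be the pumping length.
Choose w = a^p b^p ∈ L with |w| = 2p ≥ p.
The pumping lemma gives a decomposition w = xyz where |xy| ≤ p and y is nonempty.
Since the first p symbols of w are all a's and |xy| ≤ p, y lies entirely in the leading a-block: y = a^k for some k with 1 ≤ k ≤ p.
Pump with i = 2: xy^2z = a^{p+k} b^p has p+k occurrences of a but only p of b. Since k ≥ 1 the counts differ, so xy^2z ∉ L.
This is a contradiction; hence L is not regular.

a^{p+k} b^p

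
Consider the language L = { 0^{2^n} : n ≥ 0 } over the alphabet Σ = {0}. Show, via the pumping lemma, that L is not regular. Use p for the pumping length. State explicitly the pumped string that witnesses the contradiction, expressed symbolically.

0^{2^p+k}

Assume L is regular. Let p be the pumping length given by the pumping lemma.
Take w = 0^{2^p} ∈ L with |w| = 2^p ≥ p.
Write w = xyz as guaranteed by the lemma, with |xy| ≤ p and |y| > 0.
Then y = 0^k for some k with 1 ≤ k ≤ p.
Pump with i = 2: xy^2z = 0^{2^p+k}. Since 1 ≤ k ≤ p < 2^p, we have 2^p < 2^p+k < 2^{p+1}, so 2^p+k is not a power of 2. So xy^2z ∉ L.
This contradicts the pumping lemma, so L is not regular.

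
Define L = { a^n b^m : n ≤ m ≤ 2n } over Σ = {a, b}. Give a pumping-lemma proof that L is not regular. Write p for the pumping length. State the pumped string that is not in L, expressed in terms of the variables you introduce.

a^{p+k} b^p

Toward a contradiction, assume L is regular with pumping length p.
Take w = a^p b^p ∈ L (since p ≤ p ≤ 2p), with |w| = 2p ≥ p.
Write w = xyz as guaranteed by the lemma, with |xy| ≤ p and |y| > 0.
Because |xy| ≤ p and w begins with p copies of a, we have y = a^k with 1 ≤ k ≤ p.
Pump with i = 2: xy^2z = a^{p+k} b^p. Now n = p+k > p = m, so the condition n ≤ m fails. Thus xy^2z ∉ L.
This contradicts the pumping lemma, so L is not regular.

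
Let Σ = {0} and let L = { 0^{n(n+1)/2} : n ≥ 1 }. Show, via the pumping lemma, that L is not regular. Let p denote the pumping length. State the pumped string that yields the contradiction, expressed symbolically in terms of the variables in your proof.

0^{p(p+1)/2+k}

Assume L is regular. Let p be the pumping length given by the pumping lemma.
Take w = 0^{p(p+1)/2} ∈ L with |w| = p(p+1)/2 ≥ p.
By the pumping lemma, w = xyz with |xy| ≤ p and y is nonempty.
Then y = 0^k for some k with 1 ≤ k ≤ p.
Pump with i = 2: xy^2z = 0^{p(p+1)/2+k}. Since 1 ≤ k ≤ p, p(p+1)/2 < p(p+1)/2+k ≤ p(p+1)/2+p < (p+1)(p+2)/2, so p(p+1)/2+k is strictly between consecutive triangular numbers. So xy^2z ∉ L.
This is a contradiction; hence L is not regular.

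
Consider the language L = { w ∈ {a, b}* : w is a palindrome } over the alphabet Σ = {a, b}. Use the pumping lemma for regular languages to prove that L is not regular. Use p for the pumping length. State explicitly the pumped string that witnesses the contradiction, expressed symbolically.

a^{p+k} b a^p

Assume L is regular. Let p be the pumping length given by the pumping lemma.
Take w = a^p b a^p, a palindrome of length 2p+1 ≥ p.
Write w = xyz as guaranteed by the lemma, with |xy| ≤ p and |y| > 0.
Since the first p symbols of w are all a's and |xy| ≤ p, y lies entirely in the leading a-block: y = a^k for some k with 1 ≤ k ≤ p.
Pump with i = 2: xy^2z = a^{p+k} b a^p. Its reverse is a^p b a^{p+k}, which differs from xy^2z since k ≥ 1. So xy^2z is not a palindrome and xy^2z ∉ L.
This contradicts the pumping lemma, so L is not regular.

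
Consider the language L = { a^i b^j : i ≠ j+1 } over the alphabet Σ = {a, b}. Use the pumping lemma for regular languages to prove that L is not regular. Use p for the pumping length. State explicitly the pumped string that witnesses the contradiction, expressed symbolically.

a^{p+p!} b^{p+p!-1}

Suppose for contradiction that L is regular, and let p be the pumping length.
Choose w = a^p b^{p+p!-1}. Since p ≠ (p+p!-1)+1 = p+p!, w ∈ L; and |w| ≥ p.
By the pumping lemma, w = xyz with |xy| ≤ p and |y| > 0.
Since the first p symbols of w are all a's and |xy| ≤ p, y lies entirely in the leading a-block: y = a^k for some k with 1 ≤ k ≤ p.
Since 1 ≤ k ≤ p, k divides p!; set t = 1 + p!/k. Then xy^t z has p + (p!/k)·k = p + p! copies of a. Now the a-count is p+p! and (b-count)+1 = (p+p!-1)+1 = p+p!, so i ≠ j+1 fails. So xy^t z = a^{p+p!} b^{p+p!-1} ∉ L.
This is a contradiction; hence L is not regular.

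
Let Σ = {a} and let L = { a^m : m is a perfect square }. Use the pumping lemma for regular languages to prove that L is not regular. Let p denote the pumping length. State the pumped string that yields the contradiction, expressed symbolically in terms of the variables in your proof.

Assume L is regular. Let p be the pumping length given by the pumping lemma.
Take w = a^{p²} ∈ L with |w| = p² ≥ p.
Write w = xyz as guaranteed by the lemma, with |xy| ≤ p and |y| ≥ 1.
Then y = a^k for some k with 1 ≤ k ≤ p.
Pump with i = 2: xy^2z = a^{p²+k}. Since 1 ≤ k ≤ p, p² < p²+k ≤ p²+p < (p+1)², so p²+k lies strictly between consecutive squares and is not a perfect square. So xy^2z ∉ L.
This is a contradiction; hence L is not regular.

a^{p²+k}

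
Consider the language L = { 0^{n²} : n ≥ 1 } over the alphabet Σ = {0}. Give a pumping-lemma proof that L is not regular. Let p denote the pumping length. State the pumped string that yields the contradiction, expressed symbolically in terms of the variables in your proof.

0^{p²+k}

Suppose for contradiction that L is regular, and let p be the pumping length.
Take w = 0^{p²} ∈ L with |w| = p² ≥ p.
Write w = xyz as guaranteed by the lemma, with |xy| ≤ p and |y| ≥ 1.
Then y = 0^k for some k with 1 ≤ k ≤ p.
Pump with i = 2: xy^2z = 0^{p²+k}. Since 1 ≤ k ≤ p, p² < p²+k ≤ p²+p < (p+1)², so p²+k lies strictly between consecutive squares and is not a perfect square. So xy^2z ∉ L.
Contradiction. Therefore L is not regular.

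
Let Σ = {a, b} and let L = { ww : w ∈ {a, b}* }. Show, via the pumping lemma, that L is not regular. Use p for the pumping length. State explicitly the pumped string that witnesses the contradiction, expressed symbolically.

Toward a contradiction, assume L is regular with pumping length p.
Take w = a^p b^p a^p b^p = uu where u = a^pb^p; then w ∈ L and |w| = 4p ≥ p.
The pumping lemma gives a decomposition w = xyz where |xy| ≤ p and y is nonempty.
The first p characters of w are a's, so xy (and hence y) consists only of a's. Write y = a^k, 1 ≤ k ≤ p.
Pump with i = 2: xy^2z = a^{p+k} b^p a^p b^p, of length 4p+k. Suppose this equals vv. The string starts with a and ends with b, so v does too; thus the boundary between the two copies of v is a b→a transition. There is exactly one such transition, at position 2p+k, so |v| = 2p+k and |vv| = 4p+2k ≠ 4p+k since k ≥ 1. So xy^2z ∉ L.
Contradiction. Therefore L is not regular.

a^{p+k} b^p a^p b^p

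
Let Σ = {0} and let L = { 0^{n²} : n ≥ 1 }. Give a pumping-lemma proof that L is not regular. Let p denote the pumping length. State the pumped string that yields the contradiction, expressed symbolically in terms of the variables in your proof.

0^{p²+k}

Assume L is regular; let p be its pumping constant.
Take w = 0^{p²} ∈ L with |w| = p² ≥ p.
Write w = xyz as guaranteed by the lemma, with |xy| ≤ p and y is nonempty.
Then y = 0^k for some k with 1 ≤ k ≤ p.
Pump with i = 2: xy^2z = 0^{p²+k}. Since 1 ≤ k ≤ p, p² < p²+k ≤ p²+p < (p+1)², so p²+k lies strictly between consecutive squares and is not a perfect square. So xy^2z ∉ L.
This is a contradiction; hence L is not regular.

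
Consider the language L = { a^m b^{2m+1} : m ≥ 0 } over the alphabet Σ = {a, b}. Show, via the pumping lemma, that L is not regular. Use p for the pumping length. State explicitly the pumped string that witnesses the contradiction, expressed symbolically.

a^{p+k} b^{2p+1}

Assume L is regular; let p be its pumping constant.
Choose w = a^p b^{2p+1}, which is in L with |w| = 3p+1 ≥ p.
Write w = xyz as guaranteed by the lemma, with |xy| ≤ p and |y| ≥ 1.
Since the first p symbols of w are all a's and |xy| ≤ p, y lies entirely in the leading a-block: y = a^k for some k with 1 ≤ k ≤ p.
Pump with i = 2: xy^2z = a^{p+k} b^{2p+1}. For this to lie in L we would need 2p+1 = 2(p+k)+1, which forces k = 0. But k ≥ 1, so xy^2z ∉ L.
This contradicts the pumping lemma, so L is not regular.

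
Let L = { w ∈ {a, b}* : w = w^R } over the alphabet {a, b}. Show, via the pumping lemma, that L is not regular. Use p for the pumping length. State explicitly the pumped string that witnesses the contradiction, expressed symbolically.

Toward a contradiction, assume L is regular with pumping length p.
Take w = a^p b a^p, a palindrome of length 2p+1 ≥ p.
The pumping lemma gives a decomposition w = xyz where |xy| ≤ p and |y| ≥ 1.
The first p characters of w are a's, so xy (and hence y) consists only of a's. Write y = a^k, 1 ≤ k ≤ p.
Pump with i = 2: xy^2z = a^{p+k} b a^p. Its reverse is a^p b a^{p+k}, which differs from xy^2z since k ≥ 1. So xy^2z is not a palindrome and xy^2z ∉ L.
This contradicts the pumping lemma, so L is not regular.

a^{p+k} b a^p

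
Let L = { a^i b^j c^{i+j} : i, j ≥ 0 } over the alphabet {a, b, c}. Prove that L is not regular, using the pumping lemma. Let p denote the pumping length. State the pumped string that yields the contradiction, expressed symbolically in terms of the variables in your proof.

Assume L is regular. Let p be the pumping length given by the pumping lemma.
Take w = a^p b^p c^{2p} ∈ L (with i=j=p, i+j=2p), |w| = 4p ≥ p.
The pumping lemma gives a decomposition w = xyz where |xy| ≤ p and |y| ≥ 1.
Since the first p symbols of w are all a's and |xy| ≤ p, y lies entirely in the leading a-block: y = a^k for some k with 1 ≤ k ≤ p.
Consider xy^2z = a^{p+k} b^p c^{2p}. Now the a- and b-counts sum to 2p+k, but the c-count is 2p ≠ 2p+k. So xy^2z ∉ L.
This is a contradiction; hence L is not regular.

a^{p+k} b^p c^{2p}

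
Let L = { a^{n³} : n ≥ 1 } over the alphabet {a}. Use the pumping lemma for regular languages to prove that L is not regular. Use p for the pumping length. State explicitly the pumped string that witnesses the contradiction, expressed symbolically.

Toward a contradiction, assume L is regular with pumping length p.
Take w = a^{p³} ∈ L with |w| = p³ ≥ p.
Write w = xyz as guaranteed by the lemma, with |xy| ≤ p and |y| ≥ 1.
Then y = a^k for some k with 1 ≤ k ≤ p.
Pump with i = 2: xy^2z = a^{p³+k}. Since 1 ≤ k ≤ p, p³ < p³+k ≤ p³+p < p³+3p²+3p+1 = (p+1)³, so p³+k is not a perfect cube. So xy^2z ∉ L.
This contradicts the pumping lemma, so L is not regular.

a^{p³+k}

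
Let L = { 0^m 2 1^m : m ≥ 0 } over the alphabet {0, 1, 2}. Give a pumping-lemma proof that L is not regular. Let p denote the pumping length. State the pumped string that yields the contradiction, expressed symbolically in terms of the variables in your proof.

0^{p+k} 2 1^p

Suppose for contradiction that L is regular, and let p be the pumping length.
Take w = 0^p 2 1^p ∈ L with |w| = 2p+1 ≥ p.
The pumping lemma gives a decomposition w = xyz where |xy| ≤ p and y is nonempty.
The first p characters of w are 0's, so xy (and hence y) consists only of 0's. Write y = 0^k, 1 ≤ k ≤ p.
Pump with i = 2: xy^2z = 0^{p+k} 2 1^p, which would require p+k = p. But k ≥ 1, so xy^2z ∉ L.
Contradiction. Therefore L is not regular.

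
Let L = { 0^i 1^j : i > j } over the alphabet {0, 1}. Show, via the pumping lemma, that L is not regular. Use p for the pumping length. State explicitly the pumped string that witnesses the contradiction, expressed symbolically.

0^{p+1-k} 1^p

Suppose for contradiction that L is regular, and let p be the pumping length.
Choose w = 0^{p+1} 1^p ∈ L, with |w| = 2p+1 ≥ p.
Write w = xyz as guaranteed by the lemma, with |xy| ≤ p and y is nonempty.
Since the first p symbols of w are all 0's and |xy| ≤ p, y lies entirely in the leading 0-block: y = 0^k for some k with 1 ≤ k ≤ p.
Consider xy^0z = xz = 0^{p+1-k} 1^p. Since k ≥ 1, the 0-count p+1-k is at most p, so i > j fails; thus xz ∉ L.
This is a contradiction; hence L is not regular.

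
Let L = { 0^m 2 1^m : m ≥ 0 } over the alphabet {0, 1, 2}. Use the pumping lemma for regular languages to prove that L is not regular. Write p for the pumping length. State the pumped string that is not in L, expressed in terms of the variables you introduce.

Suppose for contradiction that L is regular, and let p be the pumping length.
Take w = 0^p 2 1^p ∈ L with |w| = 2p+1 ≥ p.
By the pumping lemma, w = xyz with |xy| ≤ p and |y| > 0.
The first p characters of w are 0's, so xy (and hence y) consists only of 0's. Write y = 0^k, 1 ≤ k ≤ p.
Pump with i = 2: xy^2z = 0^{p+k} 2 1^p, which would require p+k = p. But k ≥ 1, so xy^2z ∉ L.
Contradiction. Therefore L is not regular.

0^{p+k} 2 1^p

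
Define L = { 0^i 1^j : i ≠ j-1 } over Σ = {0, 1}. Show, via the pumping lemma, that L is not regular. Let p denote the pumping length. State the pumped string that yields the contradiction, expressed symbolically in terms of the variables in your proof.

Suppose for contradiction that L is regular, and let p be the pumping length.
Choose w = 0^p 1^{p+p!+1}. Since p ≠ (p+p!+1)-1 = p+p!, w ∈ L; and |w| ≥ p.
Write w = xyz as guaranteed by the lemma, with |xy| ≤ p and |y| ≥ 1.
Since the first p symbols of w are all 0's and |xy| ≤ p, y lies entirely in the leading 0-block: y = 0^k for some k with 1 ≤ k ≤ p.
Since 1 ≤ k ≤ p, k divides p!; set t = 1 + p!/k. Then xy^t z has p + (p!/k)·k = p + p! copies of 0. Now the 0-count is p+p! and (1-count)-1 = (p+p!+1)-1 = p+p!, so i ≠ j-1 fails. So xy^t z = 0^{p+p!} 1^{p+p!+1} ∉ L.
This is a contradiction; hence L is not regular.

0^{p+p!} 1^{p+p!+1}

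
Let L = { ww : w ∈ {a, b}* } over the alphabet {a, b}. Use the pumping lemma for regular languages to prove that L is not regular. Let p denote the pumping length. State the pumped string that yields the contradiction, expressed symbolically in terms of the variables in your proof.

Toward a contradiction, assume L is regular with pumping length p.
Take w = a^p b^p a^p b^p = uu where u = a^pb^p; then w ∈ L and |w| = 4p ≥ p.
By the pumping lemma, w = xyz with |xy| ≤ p and y is nonempty.
The first p characters of w are a's, so xy (and hence y) consists only of a's. Write y = a^k, 1 ≤ k ≤ p.
Pump with i = 2: xy^2z = a^{p+k} b^p a^p b^p, of length 4p+k. Suppose this equals vv. The string starts with a and ends with b, so v does too; thus the boundary between the two copies of v is a b→a transition. There is exactly one such transition, at position 2p+k, so |v| = 2p+k and |vv| = 4p+2k ≠ 4p+k since k ≥ 1. So xy^2z ∉ L.
This contradicts the pumping lemma, so L is not regular.

a^{p+k} b^p a^p b^p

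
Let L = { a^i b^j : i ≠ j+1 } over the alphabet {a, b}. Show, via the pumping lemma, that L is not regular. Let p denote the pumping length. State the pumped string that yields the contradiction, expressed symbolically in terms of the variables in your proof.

a^{p+p!} b^{p+p!-1}

Suppose for contradiction that L is regular, and let p be the pumping length.
Choose w = a^p b^{p+p!-1}. Since p ≠ (p+p!-1)+1 = p+p!, w ∈ L; and |w| ≥ p.
By the pumping lemma, w = xyz with |xy| ≤ p and |y| > 0.
Because |xy| ≤ p and w begins with p copies of a, we have y = a^k with 1 ≤ k ≤ p.
Since 1 ≤ k ≤ p, k divides p!; set t = 1 + p!/k. Then xy^t z has p + (p!/k)·k = p + p! copies of a. Now the a-count is p+p! and (b-count)+1 = (p+p!-1)+1 = p+p!, so i ≠ j+1 fails. So xy^t z = a^{p+p!} b^{p+p!-1} ∉ L.
This is a contradiction; hence L is not regular.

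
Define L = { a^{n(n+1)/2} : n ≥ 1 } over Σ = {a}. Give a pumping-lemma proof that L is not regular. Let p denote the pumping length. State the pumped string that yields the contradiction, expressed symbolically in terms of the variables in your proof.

Toward a contradiction, assume L is regular with pumping length p.
Take w = a^{p(p+1)/2} ∈ L with |w| = p(p+1)/2 ≥ p.
Write w = xyz as guaranteed by the lemma, with |xy| ≤ p and |y| > 0.
Then y = a^k for some k with 1 ≤ k ≤ p.
Pump with i = 2: xy^2z = a^{p(p+1)/2+k}. Since 1 ≤ k ≤ p, p(p+1)/2 < p(p+1)/2+k ≤ p(p+1)/2+p < (p+1)(p+2)/2, so p(p+1)/2+k is strictly between consecutive triangular numbers. So xy^2z ∉ L.
This is a contradiction; hence L is not regular.

a^{p(p+1)/2+k}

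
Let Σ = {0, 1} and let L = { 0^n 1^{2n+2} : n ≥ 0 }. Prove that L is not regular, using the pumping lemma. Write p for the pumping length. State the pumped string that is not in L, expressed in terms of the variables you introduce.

Assume L is regular. Let p be the pumping length given by the pumping lemma.
Choose w = 0^p 1^{2p+2}, which is in L with |w| = 3p+2 ≥ p.
The pumping lemma gives a decomposition w = xyz where |xy| ≤ p and |y| ≥ 1.
Because |xy| ≤ p and w begins with p copies of 0, we have y = 0^k with 1 ≤ k ≤ p.
Pump with i = 2: xy^2z = 0^{p+k} 1^{2p+2}. For this to lie in L we would need 2p+2 = 2(p+k)+2, which forces k = 0. But k ≥ 1, so xy^2z ∉ L.
This contradicts the pumping lemma, so L is not regular.

0^{p+k} 1^{2p+2}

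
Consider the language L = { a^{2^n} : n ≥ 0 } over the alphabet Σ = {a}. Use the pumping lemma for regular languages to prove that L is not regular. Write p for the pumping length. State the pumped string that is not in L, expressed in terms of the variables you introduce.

Assume L is regular; let p be its pumping constant.
Take w = a^{2^p} ∈ L with |w| = 2^p ≥ p.
Write w = xyz as guaranteed by the lemma, with |xy| ≤ p and y is nonempty.
Then y = a^k for some k with 1 ≤ k ≤ p.
Pump with i = 2: xy^2z = a^{2^p+k}. Since 1 ≤ k ≤ p < 2^p, we have 2^p < 2^p+k < 2^{p+1}, so 2^p+k is not a power of 2. So xy^2z ∉ L.
Contradiction. Therefore L is not regular.

a^{2^p+k}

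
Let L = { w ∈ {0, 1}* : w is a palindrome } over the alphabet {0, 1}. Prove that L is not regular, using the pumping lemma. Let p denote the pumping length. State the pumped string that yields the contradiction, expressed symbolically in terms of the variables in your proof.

0^{p+k} 1 0^p

Suppose for contradiction that L is regular, and let p be the pumping length.
Take w = 0^p 1 0^p, a palindrome of length 2p+1 ≥ p.
The pumping lemma gives a decomposition w = xyz where |xy| ≤ p and |y| > 0.
Because |xy| ≤ p and w begins with p copies of 0, we have y = 0^k with 1 ≤ k ≤ p.
Pump with i = 2: xy^2z = 0^{p+k} 1 0^p. Its reverse is 0^p 1 0^{p+k}, which differs from xy^2z since k ≥ 1. So xy^2z is not a palindrome and xy^2z ∉ L.
This contradicts the pumping lemma, so L is not regular.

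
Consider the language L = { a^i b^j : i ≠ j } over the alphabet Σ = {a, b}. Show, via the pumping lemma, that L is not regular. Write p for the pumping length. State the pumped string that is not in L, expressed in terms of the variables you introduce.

a^{p+p!} b^{p+p!}

Assume L is regular. Let p be the pumping length given by the pumping lemma.
Choose w = a^p b^{p+p!}. Since p ≠ p+p!, w ∈ L; and |w| ≥ p.
By the pumping lemma, w = xyz with |xy| ≤ p and |y| > 0.
Because |xy| ≤ p and w begins with p copies of a, we have y = a^k with 1 ≤ k ≤ p.
Since 1 ≤ k ≤ p, k divides p!; set t = 1 + p!/k. Then xy^t z has p + (p!/k)·k = p + p! copies of a. Now the a-count equals the b-count, so i ≠ j fails. So xy^t z = a^{p+p!} b^{p+p!} ∉ L.
Contradiction. Therefore L is not regular.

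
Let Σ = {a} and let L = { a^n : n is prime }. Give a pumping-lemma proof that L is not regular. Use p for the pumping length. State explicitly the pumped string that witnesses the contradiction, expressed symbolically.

Suppose for contradiction that L is regular, and let p be the pumping length.
Let q be a prime with q ≥ p+2 (infinitely many primes exist), and take w = a^q ∈ L with |w| = q ≥ p.
The pumping lemma gives a decomposition w = xyz where |xy| ≤ p and |y| ≥ 1.
Then y = a^k for some k with 1 ≤ k ≤ p.
Since 1 ≤ k ≤ p, |xz| = q-k. Pump with i = q+1: |xy^{q+1}z| = (q-k)+(q+1)k = q+qk = q(1+k), which is composite (both factors ≥ 2). So xy^{q+1}z = a^{q(1+k)} ∉ L.
Contradiction. Therefore L is not regular.

a^{q(1+k)}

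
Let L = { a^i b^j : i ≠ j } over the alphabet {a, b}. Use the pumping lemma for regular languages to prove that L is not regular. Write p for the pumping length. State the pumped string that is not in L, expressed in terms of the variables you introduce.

a^{p+p!} b^{p+p!}

Toward a contradiction, assume L is regular with pumping length p.
Choose w = a^p b^{p+p!}. Since p ≠ p+p!, w ∈ L; and |w| ≥ p.
Write w = xyz as guaranteed by the lemma, with |xy| ≤ p and |y| ≥ 1.
Because |xy| ≤ p and w begins with p copies of a, we have y = a^k with 1 ≤ k ≤ p.
Since 1 ≤ k ≤ p, k divides p!; set t = 1 + p!/k. Then xy^t z has p + (p!/k)·k = p + p! copies of a. Now the a-count equals the b-count, so i ≠ j fails. So xy^t z = a^{p+p!} b^{p+p!} ∉ L.
Contradiction. Therefore L is not regular.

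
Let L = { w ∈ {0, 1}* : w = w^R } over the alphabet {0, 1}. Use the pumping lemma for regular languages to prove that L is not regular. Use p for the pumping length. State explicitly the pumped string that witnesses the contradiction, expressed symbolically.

Suppose for contradiction that L is regular, and let p be the pumping length.
Take w = 0^p 1 0^p, a palindrome of length 2p+1 ≥ p.
By the pumping lemma, w = xyz with |xy| ≤ p and y is nonempty.
Because |xy| ≤ p and w begins with p copies of 0, we have y = 0^k with 1 ≤ k ≤ p.
Pump with i = 2: xy^2z = 0^{p+k} 1 0^p. Its reverse is 0^p 1 0^{p+k}, which differs from xy^2z since k ≥ 1. So xy^2z is not a palindrome and xy^2z ∉ L.
This is a contradiction; hence L is not regular.

0^{p+k} 1 0^p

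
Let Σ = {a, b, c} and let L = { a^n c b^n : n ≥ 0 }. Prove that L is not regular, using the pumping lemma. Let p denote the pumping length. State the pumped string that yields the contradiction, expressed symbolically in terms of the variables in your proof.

Suppose for contradiction that L is regular, and let p be the pumping length.
Take w = a^p c b^p ∈ L with |w| = 2p+1 ≥ p.
The pumping lemma gives a decomposition w = xyz where |xy| ≤ p and y is nonempty.
Since the first p symbols of w are all a's and |xy| ≤ p, y lies entirely in the leading a-block: y = a^k for some k with 1 ≤ k ≤ p.
Pump with i = 2: xy^2z = a^{p+k} c b^p, which would require p+k = p. But k ≥ 1, so xy^2z ∉ L.
This is a contradiction; hence L is not regular.

a^{p+k} c b^p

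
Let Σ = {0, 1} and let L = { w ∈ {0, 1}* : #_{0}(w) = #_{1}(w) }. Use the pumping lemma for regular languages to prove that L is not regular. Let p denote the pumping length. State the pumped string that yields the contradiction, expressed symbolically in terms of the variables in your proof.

0^{p+k} 1^p

Suppose for contradiction that L is regular, and let p be the pumping length.
Choose w = 0^p 1^p ∈ L with |w| = 2p ≥ p.
Write w = xyz as guaranteed by the lemma, with |xy| ≤ p and |y| > 0.
Because |xy| ≤ p and w begins with p copies of 0, we have y = 0^k with 1 ≤ k ≤ p.
Pump with i = 2: xy^2z = 0^{p+k} 1^p has p+k occurrences of 0 but only p of 1. Since k ≥ 1 the counts differ, so xy^2z ∉ L.
This is a contradiction; hence L is not regular.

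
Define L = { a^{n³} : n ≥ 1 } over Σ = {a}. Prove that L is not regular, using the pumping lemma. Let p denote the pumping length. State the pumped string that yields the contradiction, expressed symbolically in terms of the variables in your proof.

Suppose for contradiction that L is regular, and let p be the pumping length.
Take w = a^{p³} ∈ L with |w| = p³ ≥ p.
By the pumping lemma, w = xyz with |xy| ≤ p and |y| ≥ 1.
Then y = a^k for some k with 1 ≤ k ≤ p.
Pump with i = 2: xy^2z = a^{p³+k}. Since 1 ≤ k ≤ p, p³ < p³+k ≤ p³+p < p³+3p²+3p+1 = (p+1)³, so p³+k is not a perfect cube. So xy^2z ∉ L.
This contradicts the pumping lemma, so L is not regular.

a^{p³+k}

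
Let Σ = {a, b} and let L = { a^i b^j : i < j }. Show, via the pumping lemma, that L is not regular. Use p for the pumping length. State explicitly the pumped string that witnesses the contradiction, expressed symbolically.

a^{p+k} b^{p+1}

Toward a contradiction, assume L is regular with pumping length p.
Choose w = a^p b^{p+1} ∈ L, with |w| = 2p+1 ≥ p.
Write w = xyz as guaranteed by the lemma, with |xy| ≤ p and |y| ≥ 1.
Since the first p symbols of w are all a's and |xy| ≤ p, y lies entirely in the leading a-block: y = a^k for some k with 1 ≤ k ≤ p.
Consider xy^2z = a^{p+k} b^{p+1}. Since k ≥ 1, the a-count p+k is at least p+1, so i < j fails; thus xy^2z ∉ L.
Contradiction. Therefore L is not regular.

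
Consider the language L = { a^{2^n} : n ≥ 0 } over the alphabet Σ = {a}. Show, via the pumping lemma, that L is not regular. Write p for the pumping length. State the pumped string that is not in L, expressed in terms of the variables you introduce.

a^{2^p+k}

Suppose for contradiction that L is regular, and let p be the pumping length.
Take w = a^{2^p} ∈ L with |w| = 2^p ≥ p.
The pumping lemma gives a decomposition w = xyz where |xy| ≤ p and y is nonempty.
Then y = a^k for some k with 1 ≤ k ≤ p.
Pump with i = 2: xy^2z = a^{2^p+k}. Since 1 ≤ k ≤ p < 2^p, we have 2^p < 2^p+k < 2^{p+1}, so 2^p+k is not a power of 2. So xy^2z ∉ L.
Contradiction. Therefore L is not regular.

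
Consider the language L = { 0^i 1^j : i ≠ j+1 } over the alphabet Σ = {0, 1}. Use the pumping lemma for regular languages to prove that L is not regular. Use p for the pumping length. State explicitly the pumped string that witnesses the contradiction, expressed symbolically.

Assume L is regular. Let p be the pumping length given by the pumping lemma.
Choose w = 0^p 1^{p+p!-1}. Since p ≠ (p+p!-1)+1 = p+p!, w ∈ L; and |w| ≥ p.
By the pumping lemma, w = xyz with |xy| ≤ p and |y| > 0.
The first p characters of w are 0's, so xy (and hence y) consists only of 0's. Write y = 0^k, 1 ≤ k ≤ p.
Since 1 ≤ k ≤ p, k divides p!; set t = 1 + p!/k. Then xy^t z has p + (p!/k)·k = p + p! copies of 0. Now the 0-count is p+p! and (1-count)+1 = (p+p!-1)+1 = p+p!, so i ≠ j+1 fails. So xy^t z = 0^{p+p!} 1^{p+p!-1} ∉ L.
This is a contradiction; hence L is not regular.

0^{p+p!} 1^{p+p!-1}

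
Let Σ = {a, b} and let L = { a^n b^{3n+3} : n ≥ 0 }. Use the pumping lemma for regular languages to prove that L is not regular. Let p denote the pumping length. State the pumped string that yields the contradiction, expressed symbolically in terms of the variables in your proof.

Assume L is regular; let p be its pumping constant.
Let w = a^p b^{3p+3} ∈ L; note |w| = 4p+3 ≥ p.
The pumping lemma gives a decomposition w = xyz where |xy| ≤ p and |y| ≥ 1.
The first p characters of w are a's, so xy (and hence y) consists only of a's. Write y = a^k, 1 ≤ k ≤ p.
Pump with i = 2: xy^2z = a^{p+k} b^{3p+3}. For this to lie in L we would need 3p+3 = 3(p+k)+3, which forces k = 0. But k ≥ 1, so xy^2z ∉ L.
Contradiction. Therefore L is not regular.

a^{p+k} b^{3p+3}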